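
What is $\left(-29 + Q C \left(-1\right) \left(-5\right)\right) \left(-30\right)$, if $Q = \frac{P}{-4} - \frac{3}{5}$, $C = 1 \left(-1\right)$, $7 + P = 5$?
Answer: $855$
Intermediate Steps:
$P = -2$ ($P = -7 + 5 = -2$)
$C = -1$
$Q = - \frac{1}{10}$ ($Q = - \frac{2}{-4} - \frac{3}{5} = \left(-2\right) \left(- \frac{1}{4}\right) - \frac{3}{5} = \frac{1}{2} - \frac{3}{5} = - \frac{1}{10} \approx -0.1$)
$\left(-29 + Q C \left(-1\right) \left(-5\right)\right) \left(-30\right) = \left(-29 - \frac{\left(-1\right) \left(-1\right) \left(-5\right)}{10}\right) \left(-30\right) = \left(-29 - \frac{1 \left(-5\right)}{10}\right) \left(-30\right) = \left(-29 - - \frac{1}{2}\right) \left(-30\right) = \left(-29 + \frac{1}{2}\right) \left(-30\right) = \left(- \frac{57}{2}\right) \left(-30\right) = 855$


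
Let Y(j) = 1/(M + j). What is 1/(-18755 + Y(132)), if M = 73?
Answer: -205/3844774 ≈ -5.3319e-5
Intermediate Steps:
Y(j) = 1/(73 + j)
1/(-18755 + Y(132)) = 1/(-18755 + 1/(73 + 132)) = 1/(-18755 + 1/205) = 1/(-3844774/205) = -205/3844774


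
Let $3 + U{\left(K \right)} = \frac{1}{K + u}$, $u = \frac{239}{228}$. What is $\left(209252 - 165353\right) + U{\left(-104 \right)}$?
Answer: $\frac{1030370580}{23473} \approx 43896.0$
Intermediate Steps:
$u = \frac{239}{228}$ ($u = 239 \cdot \frac{1}{228} = \frac{239}{228} \approx 1.0482$)
$U{\left(K \right)} = -3 + \frac{1}{\frac{239}{228} + K}$ ($U{\left(K \right)} = -3 + \frac{1}{K + \frac{239}{228}} = -3 + \frac{1}{\frac{239}{228} + K}$)
$\left(209252 - 165353\right) + U{\left(-104 \right)} = \left(209252 - 165353\right) + \frac{3 \left(-163 - -23712\right)}{239 + 228 \left(-104\right)} = 43899 + \frac{3 \left(-163 + 23712\right)}{239 - 23712} = 43899 + 3 \frac{1}{-23473} \cdot 23549 = 43899 + 3 \left(- \frac{1}{23473}\right) 23549 = 43899 - \frac{70647}{23473} = \frac{1030370580}{23473}$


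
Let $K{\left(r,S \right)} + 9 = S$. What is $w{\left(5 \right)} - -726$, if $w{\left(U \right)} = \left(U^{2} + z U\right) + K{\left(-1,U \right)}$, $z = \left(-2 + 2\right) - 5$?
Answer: $722$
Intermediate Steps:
$K{\left(r,S \right)} = -9 + S$
$z = -5$ ($z = 0 - 5 = -5$)
$w{\left(U \right)} = -9 + U^{2} - 4 U$ ($w{\left(U \right)} = \left(U^{2} - 5 U\right) + \left(-9 + U\right) = -9 + U^{2} - 4 U$)
$w{\left(5 \right)} - -726 = \left(-9 + 5^{2} - 20\right) - -726 = \left(-9 + 25 - 20\right) + 726 = -4 + 726 = 722$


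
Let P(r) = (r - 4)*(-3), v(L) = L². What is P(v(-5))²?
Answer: 3969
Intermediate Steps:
P(r) = 12 - 3*r (P(r) = (-4 + r)*(-3) = 12 - 3*r)
P(v(-5))² = (12 - 3*(-5)²)² = (12 - 3*25)² = (12 - 75)² = (-63)² = 3969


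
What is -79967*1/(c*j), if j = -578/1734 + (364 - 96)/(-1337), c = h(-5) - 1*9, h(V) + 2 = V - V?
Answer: -320747637/23551 ≈ -13619.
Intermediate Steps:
h(V) = -2 (h(V) = -2 + (V - V) = -2 + 0 = -2)
c = -11 (c = -2 - 1*9 = -2 - 9 = -11)
j = -2141/4011 (j = -578*1/1734 + 268*(-1/1337) = -⅓ - 268/1337 = -2141/4011 ≈ -0.53378)
-79967*1/(c*j) = -79967/((-2141/4011*(-11))) = -79967/23551/4011 = -79967*4011/23551 = -320747637/23551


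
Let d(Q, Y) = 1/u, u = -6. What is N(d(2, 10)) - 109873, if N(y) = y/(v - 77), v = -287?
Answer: -239962631/2184 ≈ -1.0987e+5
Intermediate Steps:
d(Q, Y) = -⅙ (d(Q, Y) = 1/(-6) = -⅙)
N(y) = -y/364 (N(y) = y/(-287 - 77) = y/(-364) = y*(-1/364) = -y/364)
N(d(2, 10)) - 109873 = -1/364*(-⅙) - 109873 = 1/2184 - 109873 = -239962631/2184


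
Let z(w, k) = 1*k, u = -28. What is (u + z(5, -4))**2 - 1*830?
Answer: 194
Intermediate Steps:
z(w, k) = k
(u + z(5, -4))**2 - 1*830 = (-28 - 4)**2 - 1*830 = (-32)**2 - 830 = 1024 - 830 = 194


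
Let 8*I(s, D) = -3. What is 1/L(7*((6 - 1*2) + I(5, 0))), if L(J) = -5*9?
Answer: -1/45 ≈ -0.022222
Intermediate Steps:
I(s, D) = -3/8 (I(s, D) = (⅛)*(-3) = -3/8)
L(J) = -45
1/L(7*((6 - 1*2) + I(5, 0))) = 1/(-45) = -1/45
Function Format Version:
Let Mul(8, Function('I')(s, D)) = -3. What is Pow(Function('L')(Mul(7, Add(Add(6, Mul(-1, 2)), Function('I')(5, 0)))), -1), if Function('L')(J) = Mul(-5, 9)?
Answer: Rational(-1, 45) ≈ -0.022222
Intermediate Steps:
Function('I')(s, D) = Rational(-3, 8) (Function('I')(s, D) = Mul(Rational(1, 8), -3) = Rational(-3, 8))
Function('L')(J) = -45
Pow(Function('L')(Mul(7, Add(Add(6, Mul(-1, 2)), Function('I')(5, 0)))), -1) = Pow(-45, -1) = Rational(-1, 45)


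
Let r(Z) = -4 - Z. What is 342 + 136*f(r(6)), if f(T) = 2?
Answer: 614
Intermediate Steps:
342 + 136*f(r(6)) = 342 + 136*2 = 342 + 272 = 614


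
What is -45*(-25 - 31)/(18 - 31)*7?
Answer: -17640/13 ≈ -1356.9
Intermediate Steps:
-45*(-25 - 31)/(18 - 31)*7 = -(-2520)/(-13)*7 = -(-2520)*(-1)/13*7 = -45*56/13*7 = -2520/13*7 = -17640/13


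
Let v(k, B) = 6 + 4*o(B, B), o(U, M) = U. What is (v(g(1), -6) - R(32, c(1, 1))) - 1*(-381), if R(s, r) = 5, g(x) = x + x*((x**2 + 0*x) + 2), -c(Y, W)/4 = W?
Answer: 358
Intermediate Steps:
c(Y, W) = -4*W
g(x) = x + x*(2 + x**2) (g(x) = x + x*((x**2 + 0) + 2) = x + x*(x**2 + 2) = x + x*(2 + x**2))
v(k, B) = 6 + 4*B
(v(g(1), -6) - R(32, c(1, 1))) - 1*(-381) = ((6 + 4*(-6)) - 1*5) - 1*(-381) = ((6 - 24) - 5) + 381 = (-18 - 5) + 381 = -23 + 381 = 358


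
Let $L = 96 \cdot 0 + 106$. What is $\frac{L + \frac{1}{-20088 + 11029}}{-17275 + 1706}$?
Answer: $- \frac{960253}{141039571} \approx -0.0068084$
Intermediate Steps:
$L = 106$ ($L = 0 + 106 = 106$)
$\frac{L + \frac{1}{-20088 + 11029}}{-17275 + 1706} = \frac{106 + \frac{1}{-20088 + 11029}}{-17275 + 1706} = \frac{106 + \frac{1}{-9059}}{-15569} = \left(106 - \frac{1}{9059}\right) \left(- \frac{1}{15569}\right) = \frac{960253}{9059} \left(- \frac{1}{15569}\right) = - \frac{960253}{141039571}$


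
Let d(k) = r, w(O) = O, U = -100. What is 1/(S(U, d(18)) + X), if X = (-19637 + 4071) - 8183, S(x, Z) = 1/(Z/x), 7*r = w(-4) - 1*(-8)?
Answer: -1/23924 ≈ -4.1799e-5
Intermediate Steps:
r = 4/7 (r = (-4 - 1*(-8))/7 = (-4 + 8)/7 = (⅐)*4 = 4/7 ≈ 0.57143)
d(k) = 4/7
S(x, Z) = x/Z
X = -23749 (X = -15566 - 8183 = -23749)
1/(S(U, d(18)) + X) = 1/(-100/4/7 - 23749) = 1/(-100*7/4 - 23749) = 1/(-175 - 23749) = 1/(-23924) = -1/23924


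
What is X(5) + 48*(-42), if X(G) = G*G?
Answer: -1991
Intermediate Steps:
X(G) = G**2
X(5) + 48*(-42) = 5**2 + 48*(-42) = 25 - 2016 = -1991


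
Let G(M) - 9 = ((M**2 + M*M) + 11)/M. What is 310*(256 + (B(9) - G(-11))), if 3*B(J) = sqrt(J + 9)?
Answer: 83700 + 310*sqrt(2) ≈ 84138.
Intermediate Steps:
B(J) = sqrt(9 + J)/3 (B(J) = sqrt(J + 9)/3 = sqrt(9 + J)/3)
G(M) = 9 + (11 + 2*M**2)/M (G(M) = 9 + ((M**2 + M*M) + 11)/M = 9 + ((M**2 + M**2) + 11)/M = 9 + (2*M**2 + 11)/M = 9 + (11 + 2*M**2)/M)
310*(256 + (B(9) - G(-11))) = 310*(256 + (sqrt(9 + 9)/3 - (9 + 2*(-11) + 11/(-11)))) = 310*(256 + (sqrt(18)/3 - (9 - 22 + 11*(-1/11)))) = 310*(256 + ((3*sqrt(2))/3 - (9 - 22 - 1))) = 310*(256 + (sqrt(2) - 1*(-14))) = 310*(256 + (sqrt(2) + 14)) = 310*(256 + (14 + sqrt(2))) = 310*(270 + sqrt(2)) = 83700 + 310*sqrt(2)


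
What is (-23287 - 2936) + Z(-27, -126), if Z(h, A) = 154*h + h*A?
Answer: -26979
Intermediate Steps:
Z(h, A) = 154*h + A*h
(-23287 - 2936) + Z(-27, -126) = (-23287 - 2936) - 27*(154 - 126) = -26223 - 27*28 = -26223 - 756 = -26979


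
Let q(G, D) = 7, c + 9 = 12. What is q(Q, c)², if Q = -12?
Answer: 49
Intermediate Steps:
c = 3 (c = -9 + 12 = 3)
q(Q, c)² = 7² = 49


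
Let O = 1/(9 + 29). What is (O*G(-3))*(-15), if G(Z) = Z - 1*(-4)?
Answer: -15/38 ≈ -0.39474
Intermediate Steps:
G(Z) = 4 + Z (G(Z) = Z + 4 = 4 + Z)
O = 1/38 ≈ 0.026316
(O*G(-3))*(-15) = ((4 - 3)/38)*(-15) = ((1/38)*1)*(-15) = (1/38)*(-15) = -15/38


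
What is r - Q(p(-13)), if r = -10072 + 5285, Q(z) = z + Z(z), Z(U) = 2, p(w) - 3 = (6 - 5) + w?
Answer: -4780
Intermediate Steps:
p(w) = 4 + w (p(w) = 3 + ((6 - 5) + w) = 3 + (1 + w) = 4 + w)
Q(z) = 2 + z (Q(z) = z + 2 = 2 + z)
r = -4787
r - Q(p(-13)) = -4787 - (2 + (4 - 13)) = -4787 - (2 - 9) = -4787 - 1*(-7) = -4787 + 7 = -4780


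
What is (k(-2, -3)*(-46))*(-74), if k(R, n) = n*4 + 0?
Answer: -40848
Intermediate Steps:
k(R, n) = 4*n (k(R, n) = 4*n + 0 = 4*n)
(k(-2, -3)*(-46))*(-74) = ((4*(-3))*(-46))*(-74) = -12*(-46)*(-74) = 552*(-74) = -40848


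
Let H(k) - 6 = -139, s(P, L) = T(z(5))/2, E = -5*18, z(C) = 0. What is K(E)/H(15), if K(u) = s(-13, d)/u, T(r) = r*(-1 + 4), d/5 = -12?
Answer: 0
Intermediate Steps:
d = -60 (d = 5*(-12) = -60)
T(r) = 3*r (T(r) = r*3 = 3*r)
E = -90
s(P, L) = 0 (s(P, L) = (3*0)/2 = 0*(1/2) = 0)
H(k) = -133 (H(k) = 6 - 139 = -133)
K(u) = 0 (K(u) = 0/u = 0)
K(E)/H(15) = 0/(-133) = 0*(-1/133) = 0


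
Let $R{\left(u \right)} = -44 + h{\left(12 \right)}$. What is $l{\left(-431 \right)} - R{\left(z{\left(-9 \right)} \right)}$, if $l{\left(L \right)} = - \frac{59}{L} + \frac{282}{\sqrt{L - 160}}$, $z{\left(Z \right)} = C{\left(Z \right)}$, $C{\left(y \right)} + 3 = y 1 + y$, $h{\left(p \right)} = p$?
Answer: $\frac{13851}{431} - \frac{94 i \sqrt{591}}{197} \approx 32.137 - 11.6 i$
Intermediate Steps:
$C{\left(y \right)} = -3 + 2 y$ ($C{\left(y \right)} = -3 + \left(y 1 + y\right) = -3 + \left(y + y\right) = -3 + 2 y$)
$z{\left(Z \right)} = -3 + 2 Z$
$l{\left(L \right)} = - \frac{59}{L} + \frac{282}{\sqrt{-160 + L}}$
$R{\left(u \right)} = -32$ ($R{\left(u \right)} = -44 + 12 = -32$)
$l{\left(-431 \right)} - R{\left(z{\left(-9 \right)} \right)} = \left(- \frac{59}{-431} + \frac{282}{\sqrt{-160 - 431}}\right) - -32 = \left(\left(-59\right) \left(- \frac{1}{431}\right) + \frac{282}{i \sqrt{591}}\right) + 32 = \left(\frac{59}{431} + 282 \left(- \frac{i \sqrt{591}}{591}\right)\right) + 32 = \left(\frac{59}{431} - \frac{94 i \sqrt{591}}{197}\right) + 32 = \frac{13851}{431} - \frac{94 i \sqrt{591}}{197}$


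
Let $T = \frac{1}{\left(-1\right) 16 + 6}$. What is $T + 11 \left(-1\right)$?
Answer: $- \frac{111}{10} \approx -11.1$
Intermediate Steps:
$T = - \frac{1}{10}$ ($T = \frac{1}{-16 + 6} = \frac{1}{-10} = - \frac{1}{10} \approx -0.1$)
$T + 11 \left(-1\right) = - \frac{1}{10} + 11 \left(-1\right) = - \frac{1}{10} - 11 = - \frac{111}{10}$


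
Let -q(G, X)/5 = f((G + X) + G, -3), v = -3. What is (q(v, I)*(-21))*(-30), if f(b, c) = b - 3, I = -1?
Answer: 31500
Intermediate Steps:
f(b, c) = -3 + b
q(G, X) = 15 - 10*G - 5*X (q(G, X) = -5*(-3 + ((G + X) + G)) = -5*(-3 + (X + 2*G)) = -5*(-3 + X + 2*G) = 15 - 10*G - 5*X)
(q(v, I)*(-21))*(-30) = ((15 - 10*(-3) - 5*(-1))*(-21))*(-30) = ((15 + 30 + 5)*(-21))*(-30) = (50*(-21))*(-30) = -1050*(-30) = 31500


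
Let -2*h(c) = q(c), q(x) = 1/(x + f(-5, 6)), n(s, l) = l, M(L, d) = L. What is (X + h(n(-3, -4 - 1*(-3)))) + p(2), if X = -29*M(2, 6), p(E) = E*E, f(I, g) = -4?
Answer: -539/10 ≈ -53.900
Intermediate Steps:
q(x) = 1/(-4 + x) (q(x) = 1/(x - 4) = 1/(-4 + x))
p(E) = E**2
h(c) = -1/(2*(-4 + c))
X = -58 (X = -29*2 = -58)
(X + h(n(-3, -4 - 1*(-3)))) + p(2) = (-58 - 1/(-8 + 2*(-4 - 1*(-3)))) + 2**2 = (-58 - 1/(-8 + 2*(-4 + 3))) + 4 = (-58 - 1/(-8 + 2*(-1))) + 4 = (-58 - 1/(-8 - 2)) + 4 = (-58 - 1/(-10)) + 4 = (-58 - 1*(-1/10)) + 4 = (-58 + 1/10) + 4 = -579/10 + 4 = -539/10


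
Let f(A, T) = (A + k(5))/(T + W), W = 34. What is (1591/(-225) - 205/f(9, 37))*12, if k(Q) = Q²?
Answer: -6657938/1275 ≈ -5221.9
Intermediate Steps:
f(A, T) = (25 + A)/(34 + T) (f(A, T) = (A + 5²)/(T + 34) = (A + 25)/(34 + T) = (25 + A)/(34 + T))
(1591/(-225) - 205/f(9, 37))*12 = (1591/(-225) - 205*(34 + 37)/(25 + 9))*12 = (1591*(-1/225) - 205/(34/71))*12 = (-1591/225 - 205/((1/71)*34))*12 = (-1591/225 - 205/34/71)*12 = (-1591/225 - 205*71/34)*12 = (-1591/225 - 14555/34)*12 = -3328969/7650*12 = -6657938/1275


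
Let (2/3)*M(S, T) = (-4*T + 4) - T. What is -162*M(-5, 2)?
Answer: 1458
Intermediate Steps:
M(S, T) = 6 - 15*T/2 (M(S, T) = 3*((-4*T + 4) - T)/2 = 3*((4 - 4*T) - T)/2 = 3*(4 - 5*T)/2 = 6 - 15*T/2)
-162*M(-5, 2) = -162*(6 - 15/2*2) = -162*(6 - 15) = -162*(-9) = 1458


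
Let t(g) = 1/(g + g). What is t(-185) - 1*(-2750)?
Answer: 1017499/370 ≈ 2750.0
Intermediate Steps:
t(g) = 1/(2*g)
t(-185) - 1*(-2750) = (1/2)/(-185) - 1*(-2750) = (1/2)*(-1/185) + 2750 = -1/370 + 2750 = 1017499/370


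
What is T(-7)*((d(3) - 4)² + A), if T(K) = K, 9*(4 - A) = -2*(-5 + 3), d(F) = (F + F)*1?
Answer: -476/9 ≈ -52.889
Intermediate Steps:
d(F) = 2*F (d(F) = (2*F)*1 = 2*F)
A = 32/9 (A = 4 - (-2)*(-5 + 3)/9 = 4 - (-2)*(-2)/9 = 4 - ⅑*4 = 4 - 4/9 = 32/9 ≈ 3.5556)
T(-7)*((d(3) - 4)² + A) = -7*((2*3 - 4)² + 32/9) = -7*((6 - 4)² + 32/9) = -7*(2² + 32/9) = -7*(4 + 32/9) = -7*68/9 = -476/9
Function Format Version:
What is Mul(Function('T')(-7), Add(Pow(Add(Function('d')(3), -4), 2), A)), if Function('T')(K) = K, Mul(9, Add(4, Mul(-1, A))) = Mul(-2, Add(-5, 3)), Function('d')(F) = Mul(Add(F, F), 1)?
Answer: Rational(-476, 9) ≈ -52.889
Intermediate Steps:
Function('d')(F) = Mul(2, F) (Function('d')(F) = Mul(Mul(2, F), 1) = Mul(2, F))
A = Rational(32, 9) (A = Add(4, Mul(Rational(-1, 9), Mul(-2, Add(-5, 3)))) = Add(4, Mul(Rational(-1, 9), Mul(-2, -2))) = Add(4, Mul(Rational(-1, 9), 4)) = Add(4, Rational(-4, 9)) = Rational(32, 9) ≈ 3.5556)
Mul(Function('T')(-7), Add(Pow(Add(Function('d')(3), -4), 2), A)) = Mul(-7, Add(Pow(Add(Mul(2, 3), -4), 2), Rational(32, 9))) = Mul(-7, Add(Pow(Add(6, -4), 2), Rational(32, 9))) = Mul(-7, Add(Pow(2, 2), Rational(32, 9))) = Mul(-7, Add(4, Rational(32, 9))) = Mul(-7, Rational(68, 9)) = Rational(-476, 9)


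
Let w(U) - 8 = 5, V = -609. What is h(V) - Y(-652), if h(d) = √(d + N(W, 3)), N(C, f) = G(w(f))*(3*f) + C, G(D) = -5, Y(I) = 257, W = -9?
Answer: -257 + I*√663 ≈ -257.0 + 25.749*I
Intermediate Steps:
w(U) = 13 (w(U) = 8 + 5 = 13)
N(C, f) = C - 15*f (N(C, f) = -15*f + C = C - 15*f)
h(d) = √(-54 + d) (h(d) = √(d + (-9 - 15*3)) = √(d + (-9 - 45)) = √(d - 54) = √(-54 + d))
h(V) - Y(-652) = √(-54 - 609) - 1*257 = √(-663) - 257 = I*√663 - 257 = -257 + I*√663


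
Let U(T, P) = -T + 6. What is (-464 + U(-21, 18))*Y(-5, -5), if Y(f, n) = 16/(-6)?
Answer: 3496/3 ≈ 1165.3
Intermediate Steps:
Y(f, n) = -8/3 (Y(f, n) = 16*(-⅙) = -8/3)
U(T, P) = 6 - T
(-464 + U(-21, 18))*Y(-5, -5) = (-464 + (6 - 1*(-21)))*(-8/3) = (-464 + (6 + 21))*(-8/3) = (-464 + 27)*(-8/3) = -437*(-8/3) = 3496/3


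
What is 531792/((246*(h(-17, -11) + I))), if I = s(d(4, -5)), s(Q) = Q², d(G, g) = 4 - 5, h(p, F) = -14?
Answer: -88632/533 ≈ -166.29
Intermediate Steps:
d(G, g) = -1
I = 1 (I = (-1)² = 1)
531792/((246*(h(-17, -11) + I))) = 531792/((246*(-14 + 1))) = 531792/((246*(-13))) = 531792/(-3198) = 531792*(-1/3198) = -88632/533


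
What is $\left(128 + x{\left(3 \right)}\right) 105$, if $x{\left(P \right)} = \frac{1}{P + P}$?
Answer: $\frac{26915}{2} \approx 13458.0$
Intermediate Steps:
$x{\left(P \right)} = \frac{1}{2 P}$
$\left(128 + x{\left(3 \right)}\right) 105 = \left(128 + \frac{1}{2 \cdot 3}\right) 105 = \left(128 + \frac{1}{2} \cdot \frac{1}{3}\right) 105 = \left(128 + \frac{1}{6}\right) 105 = \frac{769}{6} \cdot 105 = \frac{26915}{2}$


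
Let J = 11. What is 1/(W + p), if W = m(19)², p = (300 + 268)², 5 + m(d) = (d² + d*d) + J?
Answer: 1/852608 ≈ 1.1729e-6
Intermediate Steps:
m(d) = 6 + 2*d² (m(d) = -5 + ((d² + d*d) + 11) = -5 + ((d² + d²) + 11) = -5 + (2*d² + 11) = -5 + (11 + 2*d²) = 6 + 2*d²)
p = 322624 (p = 568² = 322624)
W = 529984 (W = (6 + 2*19²)² = (6 + 2*361)² = (6 + 722)² = 728² = 529984)
1/(W + p) = 1/(529984 + 322624) = 1/852608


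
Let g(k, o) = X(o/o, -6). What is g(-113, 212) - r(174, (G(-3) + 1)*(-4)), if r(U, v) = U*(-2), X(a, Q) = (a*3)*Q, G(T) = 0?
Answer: 330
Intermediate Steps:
X(a, Q) = 3*Q*a (X(a, Q) = (3*a)*Q = 3*Q*a)
g(k, o) = -18 (g(k, o) = 3*(-6)*(o/o) = 3*(-6)*1 = -18)
r(U, v) = -2*U
g(-113, 212) - r(174, (G(-3) + 1)*(-4)) = -18 - (-2)*174 = -18 - 1*(-348) = -18 + 348 = 330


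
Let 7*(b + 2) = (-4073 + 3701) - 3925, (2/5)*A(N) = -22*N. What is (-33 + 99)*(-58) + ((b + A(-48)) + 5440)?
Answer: 25453/7 ≈ 3636.1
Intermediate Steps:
A(N) = -55*N (A(N) = 5*(-22*N)/2 = -55*N)
b = -4311/7 (b = -2 + ((-4073 + 3701) - 3925)/7 = -2 + (-372 - 3925)/7 = -2 + (1/7)*(-4297) = -2 - 4297/7 = -4311/7 ≈ -615.86)
(-33 + 99)*(-58) + ((b + A(-48)) + 5440) = (-33 + 99)*(-58) + ((-4311/7 - 55*(-48)) + 5440) = 66*(-58) + ((-4311/7 + 2640) + 5440) = -3828 + (14169/7 + 5440) = -3828 + 52249/7 = 25453/7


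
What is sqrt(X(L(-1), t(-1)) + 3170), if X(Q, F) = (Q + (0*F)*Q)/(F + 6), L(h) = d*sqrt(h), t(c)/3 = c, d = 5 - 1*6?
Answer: sqrt(28530 - 3*I)/3 ≈ 56.303 - 0.0029602*I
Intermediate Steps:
d = -1 (d = 5 - 6 = -1)
t(c) = 3*c
L(h) = -sqrt(h)
X(Q, F) = Q/(6 + F) (X(Q, F) = (Q + 0*Q)/(6 + F) = (Q + 0)/(6 + F) = Q/(6 + F))
sqrt(X(L(-1), t(-1)) + 3170) = sqrt((-sqrt(-1))/(6 + 3*(-1)) + 3170) = sqrt((-I)/(6 - 3) + 3170) = sqrt(-I/3 + 3170) = sqrt(3170 - I/3)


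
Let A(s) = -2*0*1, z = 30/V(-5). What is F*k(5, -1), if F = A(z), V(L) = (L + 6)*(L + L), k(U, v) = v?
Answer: 0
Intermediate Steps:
V(L) = 2*L*(6 + L) (V(L) = (6 + L)*(2*L) = 2*L*(6 + L))
z = -3 (z = 30/((2*(-5)*(6 - 5))) = 30/((2*(-5)*1)) = 30/(-10) = 30*(-⅒) = -3)
A(s) = 0 (A(s) = 0*1 = 0)
F = 0
F*k(5, -1) = 0*(-1) = 0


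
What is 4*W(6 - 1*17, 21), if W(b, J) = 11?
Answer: 44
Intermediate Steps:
4*W(6 - 1*17, 21) = 4*11 = 44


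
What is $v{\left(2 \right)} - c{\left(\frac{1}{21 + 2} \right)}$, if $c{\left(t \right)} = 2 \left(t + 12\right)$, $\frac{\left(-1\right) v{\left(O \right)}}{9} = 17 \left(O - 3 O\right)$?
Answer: $\frac{13522}{23} \approx 587.91$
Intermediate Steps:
$v{\left(O \right)} = 306 O$ ($v{\left(O \right)} = - 9 \cdot 17 \left(O - 3 O\right) = - 9 \cdot 17 \left(- 2 O\right) = - 9 \left(- 34 O\right) = 306 O$)
$c{\left(t \right)} = 24 + 2 t$ ($c{\left(t \right)} = 2 \left(12 + t\right) = 24 + 2 t$)
$v{\left(2 \right)} - c{\left(\frac{1}{21 + 2} \right)} = 306 \cdot 2 - \left(24 + \frac{2}{21 + 2}\right) = 612 - \left(24 + \frac{2}{23}\right) = 612 - \frac{554}{23} = \frac{13522}{23}$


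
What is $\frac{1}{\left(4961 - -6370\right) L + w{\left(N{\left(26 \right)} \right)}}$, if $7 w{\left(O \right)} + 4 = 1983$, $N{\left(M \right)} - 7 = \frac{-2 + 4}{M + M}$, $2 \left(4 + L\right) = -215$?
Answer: $- \frac{14}{17683733} \approx -7.9169 \cdot 10^{-7}$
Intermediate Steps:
$L = - \frac{223}{2}$ ($L = -4 + \frac{1}{2} \left(-215\right) = -4 - \frac{215}{2} = - \frac{223}{2} \approx -111.5$)
$N{\left(M \right)} = 7 + \frac{1}{M}$ ($N{\left(M \right)} = 7 + \frac{-2 + 4}{M + M} = 7 + \frac{2}{2 M} = 7 + 2 \frac{1}{2 M} = 7 + \frac{1}{M}$)
$w{\left(O \right)} = \frac{1979}{7}$ ($w{\left(O \right)} = - \frac{4}{7} + \frac{1}{7} \cdot 1983 = - \frac{4}{7} + \frac{1983}{7} = \frac{1979}{7}$)
$\frac{1}{\left(4961 - -6370\right) L + w{\left(N{\left(26 \right)} \right)}} = \frac{1}{\left(4961 - -6370\right) \left(- \frac{223}{2}\right) + \frac{1979}{7}} = \frac{1}{\left(4961 + 6370\right) \left(- \frac{223}{2}\right) + \frac{1979}{7}} = \frac{1}{11331 \left(- \frac{223}{2}\right) + \frac{1979}{7}} = \frac{1}{- \frac{2526813}{2} + \frac{1979}{7}} = \frac{1}{- \frac{17683733}{14}} = - \frac{14}{17683733}$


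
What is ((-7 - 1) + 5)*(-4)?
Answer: 12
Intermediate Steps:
((-7 - 1) + 5)*(-4) = (-8 + 5)*(-4) = -3*(-4) = 12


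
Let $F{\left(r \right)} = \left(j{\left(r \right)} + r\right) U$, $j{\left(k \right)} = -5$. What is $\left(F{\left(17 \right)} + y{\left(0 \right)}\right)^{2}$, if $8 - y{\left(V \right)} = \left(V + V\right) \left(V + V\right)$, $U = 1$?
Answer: $400$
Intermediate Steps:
$y{\left(V \right)} = 8 - 4 V^{2}$ ($y{\left(V \right)} = 8 - \left(V + V\right) \left(V + V\right) = 8 - 2 V 2 V = 8 - 4 V^{2}$)
$F{\left(r \right)} = -5 + r$ ($F{\left(r \right)} = \left(-5 + r\right) 1 = -5 + r$)
$\left(F{\left(17 \right)} + y{\left(0 \right)}\right)^{2} = \left(\left(-5 + 17\right) + \left(8 - 4 \cdot 0^{2}\right)\right)^{2} = \left(12 + \left(8 - 0\right)\right)^{2} = \left(12 + \left(8 + 0\right)\right)^{2} = \left(12 + 8\right)^{2} = 20^{2} = 400$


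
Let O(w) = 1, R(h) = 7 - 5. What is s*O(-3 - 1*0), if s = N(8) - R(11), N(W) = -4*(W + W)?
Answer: -66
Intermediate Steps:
R(h) = 2
N(W) = -8*W
s = -66 (s = -8*8 - 1*2 = -64 - 2 = -66)
s*O(-3 - 1*0) = -66*1 = -66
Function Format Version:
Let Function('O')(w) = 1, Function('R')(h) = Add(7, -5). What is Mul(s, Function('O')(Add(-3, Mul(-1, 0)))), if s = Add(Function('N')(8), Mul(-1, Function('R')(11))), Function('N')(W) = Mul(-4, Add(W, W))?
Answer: -66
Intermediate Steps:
Function('R')(h) = 2
Function('N')(W) = Mul(-8, W) (Function('N')(W) = Mul(-4, Mul(2, W)) = Mul(-8, W))
s = -66 (s = Add(Mul(-8, 8), Mul(-1, 2)) = Add(-64, -2) = -66)
Mul(s, Function('O')(Add(-3, Mul(-1, 0)))) = Mul(-66, 1) = -66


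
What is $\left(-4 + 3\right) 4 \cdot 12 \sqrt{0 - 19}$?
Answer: $- 48 i \sqrt{19} \approx - 209.23 i$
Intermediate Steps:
$\left(-4 + 3\right) 4 \cdot 12 \sqrt{0 - 19} = \left(-1\right) 4 \cdot 12 \sqrt{-19} = \left(-4\right) 12 i \sqrt{19} = - 48 i \sqrt{19}$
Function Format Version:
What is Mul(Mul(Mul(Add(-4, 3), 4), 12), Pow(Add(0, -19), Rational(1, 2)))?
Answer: Mul(-48, I, Pow(19, Rational(1, 2))) ≈ Mul(-209.23, I)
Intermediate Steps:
Mul(Mul(Mul(Add(-4, 3), 4), 12), Pow(Add(0, -19), Rational(1, 2))) = Mul(Mul(Mul(-1, 4), 12), Pow(-19, Rational(1, 2))) = Mul(Mul(-4, 12), Mul(I, Pow(19, Rational(1, 2)))) = Mul(-48, Mul(I, Pow(19, Rational(1, 2)))) = Mul(-48, I, Pow(19, Rational(1, 2)))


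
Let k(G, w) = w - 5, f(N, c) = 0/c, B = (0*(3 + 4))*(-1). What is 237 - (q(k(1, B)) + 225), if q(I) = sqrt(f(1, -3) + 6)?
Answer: 12 - sqrt(6) ≈ 9.5505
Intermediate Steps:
B = 0 (B = (0*7)*(-1) = 0*(-1) = 0)
f(N, c) = 0
k(G, w) = -5 + w
q(I) = sqrt(6) (q(I) = sqrt(0 + 6) = sqrt(6))
237 - (q(k(1, B)) + 225) = 237 - (sqrt(6) + 225) = 237 - (225 + sqrt(6)) = 237 + (-225 - sqrt(6)) = 12 - sqrt(6)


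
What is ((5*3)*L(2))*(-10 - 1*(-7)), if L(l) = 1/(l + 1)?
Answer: -15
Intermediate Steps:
L(l) = 1/(1 + l)
((5*3)*L(2))*(-10 - 1*(-7)) = ((5*3)/(1 + 2))*(-10 - 1*(-7)) = (15/3)*(-10 + 7) = (15*(1/3))*(-3) = 5*(-3) = -15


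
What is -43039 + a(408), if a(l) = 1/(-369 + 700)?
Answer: -14245908/331 ≈ -43039.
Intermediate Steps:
a(l) = 1/331
-43039 + a(408) = -43039 + 1/331 = -14245908/331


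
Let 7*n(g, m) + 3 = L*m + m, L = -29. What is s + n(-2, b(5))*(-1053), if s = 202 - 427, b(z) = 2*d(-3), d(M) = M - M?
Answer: 1584/7 ≈ 226.29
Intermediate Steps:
d(M) = 0
b(z) = 0 (b(z) = 2*0 = 0)
n(g, m) = -3/7 - 4*m (n(g, m) = -3/7 + (-29*m + m)/7 = -3/7 + (-28*m)/7 = -3/7 - 4*m)
s = -225
s + n(-2, b(5))*(-1053) = -225 + (-3/7 - 4*0)*(-1053) = -225 + (-3/7 + 0)*(-1053) = -225 - 3/7*(-1053) = -225 + 3159/7 = 1584/7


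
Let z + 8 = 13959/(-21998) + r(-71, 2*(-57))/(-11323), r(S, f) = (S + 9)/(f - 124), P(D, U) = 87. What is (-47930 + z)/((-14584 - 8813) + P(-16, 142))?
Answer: 27861670404259/13547643624060 ≈ 2.0566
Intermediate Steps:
r(S, f) = (9 + S)/(-124 + f)
z = -15055112237/1743583478 (z = -8 + (13959/(-21998) + ((9 - 71)/(-124 + 2*(-57)))/(-11323)) = -8 + (13959*(-1/21998) + (-62/(-124 - 114))*(-1/11323)) = -8 + (-13959/21998 + (-62/(-238))*(-1/11323)) = -8 + (-13959/21998 - 1/238*(-62)*(-1/11323)) = -8 + (-13959/21998 + (31/119)*(-1/11323)) = -8 + (-13959/21998 - 31/1347437) = -8 - 1106444413/1743583478 = -15055112237/1743583478 ≈ -8.6346)
(-47930 + z)/((-14584 - 8813) + P(-16, 142)) = (-47930 - 15055112237/1743583478)/((-14584 - 8813) + 87) = -83585011212777/(1743583478*(-23397 + 87)) = -83585011212777/1743583478/(-23310) = -83585011212777/1743583478*(-1/23310) = 27861670404259/13547643624060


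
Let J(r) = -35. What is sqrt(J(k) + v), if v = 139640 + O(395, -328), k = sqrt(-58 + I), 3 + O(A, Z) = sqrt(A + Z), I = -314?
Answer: sqrt(139602 + sqrt(67)) ≈ 373.64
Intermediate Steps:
O(A, Z) = -3 + sqrt(A + Z)
k = 2*I*sqrt(93) (k = sqrt(-58 - 314) = sqrt(-372) = 2*I*sqrt(93) ≈ 19.287*I)
v = 139637 + sqrt(67) (v = 139640 + (-3 + sqrt(395 - 328)) = 139640 + (-3 + sqrt(67)) = 139637 + sqrt(67) ≈ 1.3965e+5)
sqrt(J(k) + v) = sqrt(-35 + (139637 + sqrt(67))) = sqrt(139602 + sqrt(67))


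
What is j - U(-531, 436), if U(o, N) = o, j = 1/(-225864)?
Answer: 119933783/225864 ≈ 531.00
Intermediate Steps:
j = -1/225864 ≈ -4.4274e-6
j - U(-531, 436) = -1/225864 - 1*(-531) = -1/225864 + 531 = 119933783/225864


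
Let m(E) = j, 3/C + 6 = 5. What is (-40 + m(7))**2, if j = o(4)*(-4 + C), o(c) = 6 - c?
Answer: 2916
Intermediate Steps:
C = -3 (C = 3/(-6 + 5) = 3/(-1) = 3*(-1) = -3)
j = -14 (j = (6 - 1*4)*(-4 - 3) = (6 - 4)*(-7) = 2*(-7) = -14)
m(E) = -14
(-40 + m(7))**2 = (-40 - 14)**2 = (-54)**2 = 2916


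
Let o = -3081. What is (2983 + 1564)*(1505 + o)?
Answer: -7166072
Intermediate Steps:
(2983 + 1564)*(1505 + o) = (2983 + 1564)*(1505 - 3081) = 4547*(-1576) = -7166072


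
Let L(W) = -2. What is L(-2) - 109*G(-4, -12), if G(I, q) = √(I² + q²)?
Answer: -2 - 436*√10 ≈ -1380.8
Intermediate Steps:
L(-2) - 109*G(-4, -12) = -2 - 109*√((-4)² + (-12)²) = -2 - 109*√(16 + 144) = -2 - 436*√10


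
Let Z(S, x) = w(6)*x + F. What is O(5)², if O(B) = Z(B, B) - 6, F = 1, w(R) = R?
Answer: 625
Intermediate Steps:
Z(S, x) = 1 + 6*x (Z(S, x) = 6*x + 1 = 1 + 6*x)
O(B) = -5 + 6*B (O(B) = (1 + 6*B) - 6 = -5 + 6*B)
O(5)² = (-5 + 6*5)² = (-5 + 30)² = 25² = 625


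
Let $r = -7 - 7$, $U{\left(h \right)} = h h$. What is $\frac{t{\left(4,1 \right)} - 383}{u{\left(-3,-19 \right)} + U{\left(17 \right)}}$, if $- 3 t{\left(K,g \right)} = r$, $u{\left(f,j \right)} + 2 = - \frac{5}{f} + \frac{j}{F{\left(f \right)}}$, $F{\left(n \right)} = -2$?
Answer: $- \frac{2270}{1789} \approx -1.2689$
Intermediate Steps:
$U{\left(h \right)} = h^{2}$
$r = -14$ ($r = -7 - 7 = -14$)
$u{\left(f,j \right)} = -2 - \frac{5}{f} - \frac{j}{2}$ ($u{\left(f,j \right)} = -2 + \left(- \frac{5}{f} + \frac{j}{-2}\right) = -2 + \left(- \frac{5}{f} + j \left(- \frac{1}{2}\right)\right) = -2 - \left(\frac{j}{2} + \frac{5}{f}\right) = -2 - \frac{5}{f} - \frac{j}{2}$)
$t{\left(K,g \right)} = \frac{14}{3}$ ($t{\left(K,g \right)} = \left(- \frac{1}{3}\right) \left(-14\right) = \frac{14}{3}$)
$\frac{t{\left(4,1 \right)} - 383}{u{\left(-3,-19 \right)} + U{\left(17 \right)}} = \frac{\frac{14}{3} - 383}{\left(-2 - \frac{5}{-3} - - \frac{19}{2}\right) + 17^{2}} = - \frac{1135}{3 \left(\left(-2 - - \frac{5}{3} + \frac{19}{2}\right) + 289\right)} = - \frac{1135}{3 \left(\left(-2 + \frac{5}{3} + \frac{19}{2}\right) + 289\right)} = - \frac{1135}{3 \left(\frac{55}{6} + 289\right)} = - \frac{1135}{3 \cdot \frac{1789}{6}} = \left(- \frac{1135}{3}\right) \frac{6}{1789} = - \frac{2270}{1789}$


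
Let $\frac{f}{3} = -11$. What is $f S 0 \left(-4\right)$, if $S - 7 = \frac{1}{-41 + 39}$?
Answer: $0$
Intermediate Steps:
$f = -33$ ($f = 3 \left(-11\right) = -33$)
$S = \frac{13}{2}$ ($S = 7 + \frac{1}{-41 + 39} = 7 + \frac{1}{-2} = 7 - \frac{1}{2} = \frac{13}{2} \approx 6.5$)
$f S 0 \left(-4\right) = \left(-33\right) \frac{13}{2} \cdot 0 \left(-4\right) = \left(- \frac{429}{2}\right) 0 = 0$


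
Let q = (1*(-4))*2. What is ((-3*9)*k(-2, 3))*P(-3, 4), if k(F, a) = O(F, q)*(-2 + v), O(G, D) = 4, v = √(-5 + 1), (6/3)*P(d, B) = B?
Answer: 432 - 432*I ≈ 432.0 - 432.0*I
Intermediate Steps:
q = -8 (q = -4*2 = -8)
P(d, B) = B/2
v = 2*I (v = √(-4) = 2*I ≈ 2.0*I)
k(F, a) = -8 + 8*I (k(F, a) = 4*(-2 + 2*I) = -8 + 8*I)
((-3*9)*k(-2, 3))*P(-3, 4) = ((-3*9)*(-8 + 8*I))*((½)*4) = -27*(-8 + 8*I)*2 = (216 - 216*I)*2 = 432 - 432*I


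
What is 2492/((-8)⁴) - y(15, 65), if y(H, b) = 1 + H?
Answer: -15761/1024 ≈ -15.392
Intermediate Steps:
2492/((-8)⁴) - y(15, 65) = 2492/((-8)⁴) - (1 + 15) = 2492/4096 - 1*16 = 2492*(1/4096) - 16 = 623/1024 - 16 = -15761/1024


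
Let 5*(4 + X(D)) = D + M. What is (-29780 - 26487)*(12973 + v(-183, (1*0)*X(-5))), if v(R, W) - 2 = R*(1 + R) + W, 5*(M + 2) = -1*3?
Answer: -2604093027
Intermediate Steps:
M = -13/5 (M = -2 + (-1*3)/5 = -2 + (1/5)*(-3) = -2 - 3/5 = -13/5 ≈ -2.6000)
X(D) = -113/25 + D/5 (X(D) = -4 + (D - 13/5)/5 = -4 + (-13/5 + D)/5 = -4 + (-13/25 + D/5) = -113/25 + D/5)
v(R, W) = 2 + W + R*(1 + R) (v(R, W) = 2 + (R*(1 + R) + W) = 2 + (W + R*(1 + R)) = 2 + W + R*(1 + R))
(-29780 - 26487)*(12973 + v(-183, (1*0)*X(-5))) = (-29780 - 26487)*(12973 + (2 - 183 + (1*0)*(-113/25 + (1/5)*(-5)) + (-183)**2)) = -56267*(12973 + (2 - 183 + 0*(-113/25 - 1) + 33489)) = -56267*(12973 + (2 - 183 + 0*(-138/25) + 33489)) = -56267*(12973 + (2 - 183 + 0 + 33489)) = -56267*(12973 + 33308) = -56267*46281 = -2604093027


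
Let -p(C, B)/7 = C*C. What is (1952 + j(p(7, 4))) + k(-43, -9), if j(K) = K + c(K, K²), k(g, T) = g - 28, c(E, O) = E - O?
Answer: -116454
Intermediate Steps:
p(C, B) = -7*C² (p(C, B) = -7*C*C = -7*C²)
k(g, T) = -28 + g
j(K) = -K² + 2*K (j(K) = K + (K - K²) = -K² + 2*K)
(1952 + j(p(7, 4))) + k(-43, -9) = (1952 + (-7*7²)*(2 - (-7)*7²)) + (-28 - 43) = (1952 + (-7*49)*(2 - (-7)*49)) - 71 = (1952 - 343*(2 - 1*(-343))) - 71 = (1952 - 343*(2 + 343)) - 71 = (1952 - 343*345) - 71 = (1952 - 118335) - 71 = -116383 - 71 = -116454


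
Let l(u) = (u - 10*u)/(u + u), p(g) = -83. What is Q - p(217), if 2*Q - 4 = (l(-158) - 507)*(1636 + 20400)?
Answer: -5635622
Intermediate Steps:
l(u) = -9/2 (l(u) = (-9*u)/((2*u)) = (-9*u)*(1/(2*u)) = -9/2)
Q = -5635705 (Q = 2 + ((-9/2 - 507)*(1636 + 20400))/2 = 2 + (-1023/2*22036)/2 = 2 + (½)*(-11271414) = 2 - 5635707 = -5635705)
Q - p(217) = -5635705 - 1*(-83) = -5635705 + 83 = -5635622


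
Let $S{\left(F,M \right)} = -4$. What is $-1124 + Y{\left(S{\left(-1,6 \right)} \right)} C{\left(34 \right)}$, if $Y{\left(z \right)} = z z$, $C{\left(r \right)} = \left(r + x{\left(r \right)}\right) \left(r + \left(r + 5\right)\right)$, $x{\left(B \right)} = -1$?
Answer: $37420$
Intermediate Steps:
$C{\left(r \right)} = \left(-1 + r\right) \left(5 + 2 r\right)$ ($C{\left(r \right)} = \left(r - 1\right) \left(r + \left(r + 5\right)\right) = \left(-1 + r\right) \left(r + \left(5 + r\right)\right) = \left(-1 + r\right) \left(5 + 2 r\right)$)
$Y{\left(z \right)} = z^{2}$
$-1124 + Y{\left(S{\left(-1,6 \right)} \right)} C{\left(34 \right)} = -1124 + \left(-4\right)^{2} \left(-5 + 2 \cdot 34^{2} + 3 \cdot 34\right) = -1124 + 16 \left(-5 + 2 \cdot 1156 + 102\right) = -1124 + 16 \left(-5 + 2312 + 102\right) = -1124 + 16 \cdot 2409 = -1124 + 38544 = 37420$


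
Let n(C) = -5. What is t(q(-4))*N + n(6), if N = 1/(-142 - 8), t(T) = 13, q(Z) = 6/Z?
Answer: -763/150 ≈ -5.0867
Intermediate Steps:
N = -1/150 (N = 1/(-150) = -1/150 ≈ -0.0066667)
t(q(-4))*N + n(6) = 13*(-1/150) - 5 = -13/150 - 5 = -763/150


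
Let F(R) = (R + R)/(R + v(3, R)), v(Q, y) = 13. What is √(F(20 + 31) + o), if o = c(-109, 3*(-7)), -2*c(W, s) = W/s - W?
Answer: I*√1566474/168 ≈ 7.4499*I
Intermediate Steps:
c(W, s) = W/2 - W/(2*s) (c(W, s) = -(W/s - W)/2 = -(-W + W/s)/2 = W/2 - W/(2*s))
o = -1199/21 (o = (½)*(-109)*(-1 + 3*(-7))/(3*(-7)) = (½)*(-109)*(-1 - 21)/(-21) = (½)*(-109)*(-1/21)*(-22) = -1199/21 ≈ -57.095)
F(R) = 2*R/(13 + R) (F(R) = (R + R)/(R + 13) = (2*R)/(13 + R) = 2*R/(13 + R))
√(F(20 + 31) + o) = √(2*(20 + 31)/(13 + (20 + 31)) - 1199/21) = √(2*51/(13 + 51) - 1199/21) = √(2*51/64 - 1199/21) = √(2*51*(1/64) - 1199/21) = √(51/32 - 1199/21) = √(-37297/672) = I*√1566474/168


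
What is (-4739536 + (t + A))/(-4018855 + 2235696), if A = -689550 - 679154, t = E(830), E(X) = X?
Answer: 6107410/1783159 ≈ 3.4250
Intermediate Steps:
t = 830
A = -1368704
(-4739536 + (t + A))/(-4018855 + 2235696) = (-4739536 + (830 - 1368704))/(-4018855 + 2235696) = (-4739536 - 1367874)/(-1783159) = -6107410*(-1/1783159) = 6107410/1783159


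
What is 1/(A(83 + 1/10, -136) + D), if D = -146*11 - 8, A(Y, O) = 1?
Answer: -1/1613 ≈ -0.00061996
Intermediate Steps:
D = -1614 (D = -1606 - 8 = -1614)
1/(A(83 + 1/10, -136) + D) = 1/(1 - 1614) = 1/(-1613) = -1/1613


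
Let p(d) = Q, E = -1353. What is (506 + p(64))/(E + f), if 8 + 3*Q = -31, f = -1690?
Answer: -29/179 ≈ -0.16201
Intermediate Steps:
Q = -13 (Q = -8/3 + (⅓)*(-31) = -8/3 - 31/3 = -13)
p(d) = -13
(506 + p(64))/(E + f) = (506 - 13)/(-1353 - 1690) = 493/(-3043) = 493*(-1/3043) = -29/179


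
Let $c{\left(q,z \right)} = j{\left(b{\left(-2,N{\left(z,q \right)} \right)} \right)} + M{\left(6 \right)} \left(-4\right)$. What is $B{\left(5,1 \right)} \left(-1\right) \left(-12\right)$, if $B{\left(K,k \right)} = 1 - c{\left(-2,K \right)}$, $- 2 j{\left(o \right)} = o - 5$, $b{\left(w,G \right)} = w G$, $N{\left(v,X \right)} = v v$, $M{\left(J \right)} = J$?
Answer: $-30$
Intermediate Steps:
$N{\left(v,X \right)} = v^{2}$
$b{\left(w,G \right)} = G w$
$j{\left(o \right)} = \frac{5}{2} - \frac{o}{2}$ ($j{\left(o \right)} = - \frac{o - 5}{2} = - \frac{-5 + o}{2} = \frac{5}{2} - \frac{o}{2}$)
$c{\left(q,z \right)} = - \frac{43}{2} + z^{2}$ ($c{\left(q,z \right)} = \left(\frac{5}{2} - \frac{z^{2} \left(-2\right)}{2}\right) + 6 \left(-4\right) = \left(\frac{5}{2} - \frac{\left(-2\right) z^{2}}{2}\right) - 24 = \left(\frac{5}{2} + z^{2}\right) - 24 = - \frac{43}{2} + z^{2}$)
$B{\left(K,k \right)} = \frac{45}{2} - K^{2}$ ($B{\left(K,k \right)} = 1 - \left(- \frac{43}{2} + K^{2}\right) = \frac{45}{2} - K^{2}$)
$B{\left(5,1 \right)} \left(-1\right) \left(-12\right) = \left(\frac{45}{2} - 5^{2}\right) \left(-1\right) \left(-12\right) = \left(\frac{45}{2} - 25\right) \left(-1\right) \left(-12\right) = \left(- \frac{5}{2}\right) \left(-1\right) \left(-12\right) = \frac{5}{2} \left(-12\right) = -30$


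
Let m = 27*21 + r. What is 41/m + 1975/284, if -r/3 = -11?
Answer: 299161/42600 ≈ 7.0226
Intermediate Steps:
r = 33 (r = -3*(-11) = 33)
m = 600 (m = 27*21 + 33 = 567 + 33 = 600)
41/m + 1975/284 = 41/600 + 1975/284 = 299161/42600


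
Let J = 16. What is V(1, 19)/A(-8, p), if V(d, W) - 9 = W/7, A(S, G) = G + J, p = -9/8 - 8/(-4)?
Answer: 656/945 ≈ 0.69418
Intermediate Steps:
p = 7/8 (p = -9*⅛ - 8*(-¼) = -9/8 + 2 = 7/8 ≈ 0.87500)
A(S, G) = 16 + G (A(S, G) = G + 16 = 16 + G)
V(d, W) = 9 + W/7
V(1, 19)/A(-8, p) = (9 + (⅐)*19)/(16 + 7/8) = (9 + 19/7)/(135/8) = (82/7)*(8/135) = 656/945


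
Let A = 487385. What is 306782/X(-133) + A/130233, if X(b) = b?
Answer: -5698331143/2474427 ≈ -2302.9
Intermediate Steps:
306782/X(-133) + A/130233 = 306782/(-133) + 487385/130233 = 306782*(-1/133) + 487385*(1/130233) = -43826/19 + 487385/130233 = -5698331143/2474427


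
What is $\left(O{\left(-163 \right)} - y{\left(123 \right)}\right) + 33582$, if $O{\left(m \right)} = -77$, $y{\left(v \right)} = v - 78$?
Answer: $33460$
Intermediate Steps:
$y{\left(v \right)} = -78 + v$
$\left(O{\left(-163 \right)} - y{\left(123 \right)}\right) + 33582 = \left(-77 - \left(-78 + 123\right)\right) + 33582 = \left(-77 - 45\right) + 33582 = -122 + 33582 = 33460$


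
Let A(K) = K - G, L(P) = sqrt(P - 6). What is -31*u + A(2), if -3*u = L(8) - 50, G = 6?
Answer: -1562/3 + 31*sqrt(2)/3 ≈ -506.05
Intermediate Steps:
L(P) = sqrt(-6 + P)
A(K) = -6 + K (A(K) = K - 1*6 = K - 6 = -6 + K)
u = 50/3 - sqrt(2)/3 (u = -(sqrt(-6 + 8) - 50)/3 = -(sqrt(2) - 50)/3 = -(-50 + sqrt(2))/3 = 50/3 - sqrt(2)/3 ≈ 16.195)
-31*u + A(2) = -31*(50/3 - sqrt(2)/3) + (-6 + 2) = (-1550/3 + 31*sqrt(2)/3) - 4 = -1562/3 + 31*sqrt(2)/3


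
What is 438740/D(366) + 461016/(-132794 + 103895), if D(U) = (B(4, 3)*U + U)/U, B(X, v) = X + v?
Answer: 18531373/338 ≈ 54827.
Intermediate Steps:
D(U) = 8 (D(U) = ((4 + 3)*U + U)/U = (7*U + U)/U = (8*U)/U = 8)
438740/D(366) + 461016/(-132794 + 103895) = 438740/8 + 461016/(-132794 + 103895) = 438740*(⅛) + 461016/(-28899) = 109685/2 + 461016*(-1/28899) = 109685/2 - 2696/169 = 18531373/338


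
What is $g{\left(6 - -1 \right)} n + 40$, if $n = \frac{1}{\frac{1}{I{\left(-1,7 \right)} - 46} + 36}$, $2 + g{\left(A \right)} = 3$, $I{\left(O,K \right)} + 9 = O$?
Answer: $\frac{80656}{2015} \approx 40.028$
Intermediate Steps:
$I{\left(O,K \right)} = -9 + O$
$g{\left(A \right)} = 1$ ($g{\left(A \right)} = -2 + 3 = 1$)
$n = \frac{56}{2015}$ ($n = \frac{1}{\frac{1}{\left(-9 - 1\right) - 46} + 36} = \frac{1}{\frac{1}{-10 - 46} + 36} = \frac{1}{\frac{1}{-56} + 36} = \frac{1}{- \frac{1}{56} + 36} = \frac{1}{\frac{2015}{56}} = \frac{56}{2015} \approx 0.027792$)
$g{\left(6 - -1 \right)} n + 40 = 1 \cdot \frac{56}{2015} + 40 = \frac{56}{2015} + 40 = \frac{80656}{2015}$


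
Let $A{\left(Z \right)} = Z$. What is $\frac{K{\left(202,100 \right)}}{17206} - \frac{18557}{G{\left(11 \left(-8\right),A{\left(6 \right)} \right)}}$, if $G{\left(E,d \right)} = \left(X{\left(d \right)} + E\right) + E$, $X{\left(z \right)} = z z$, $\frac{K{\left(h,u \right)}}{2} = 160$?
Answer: $\frac{22809753}{172060} \approx 132.57$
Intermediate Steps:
$K{\left(h,u \right)} = 320$ ($K{\left(h,u \right)} = 2 \cdot 160 = 320$)
$X{\left(z \right)} = z^{2}$
$G{\left(E,d \right)} = d^{2} + 2 E$ ($G{\left(E,d \right)} = \left(d^{2} + E\right) + E = \left(E + d^{2}\right) + E = d^{2} + 2 E$)
$\frac{K{\left(202,100 \right)}}{17206} - \frac{18557}{G{\left(11 \left(-8\right),A{\left(6 \right)} \right)}} = \frac{320}{17206} - \frac{18557}{6^{2} + 2 \cdot 11 \left(-8\right)} = 320 \cdot \frac{1}{17206} - \frac{18557}{36 + 2 \left(-88\right)} = \frac{160}{8603} - \frac{18557}{36 - 176} = \frac{160}{8603} - \frac{18557}{-140} = \frac{160}{8603} - - \frac{2651}{20} = \frac{160}{8603} + \frac{2651}{20} = \frac{22809753}{172060}$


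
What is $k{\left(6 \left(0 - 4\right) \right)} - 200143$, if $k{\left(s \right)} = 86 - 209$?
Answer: $-200266$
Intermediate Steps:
$k{\left(s \right)} = -123$ ($k{\left(s \right)} = 86 - 209 = -123$)
$k{\left(6 \left(0 - 4\right) \right)} - 200143 = -123 - 200143 = -200266$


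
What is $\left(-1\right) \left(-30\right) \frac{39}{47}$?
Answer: $\frac{1170}{47} \approx 24.894$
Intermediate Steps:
$\left(-1\right) \left(-30\right) \frac{39}{47} = 30 \cdot 39 \cdot \frac{1}{47} = 30 \cdot \frac{39}{47} = \frac{1170}{47}$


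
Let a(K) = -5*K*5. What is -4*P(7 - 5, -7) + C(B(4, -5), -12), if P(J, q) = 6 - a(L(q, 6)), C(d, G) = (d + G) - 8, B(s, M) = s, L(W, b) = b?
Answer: -640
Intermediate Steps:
a(K) = -25*K
C(d, G) = -8 + G + d (C(d, G) = (G + d) - 8 = -8 + G + d)
P(J, q) = 156 (P(J, q) = 6 - (-25)*6 = 6 - 1*(-150) = 6 + 150 = 156)
-4*P(7 - 5, -7) + C(B(4, -5), -12) = -4*156 + (-8 - 12 + 4) = -624 - 16 = -640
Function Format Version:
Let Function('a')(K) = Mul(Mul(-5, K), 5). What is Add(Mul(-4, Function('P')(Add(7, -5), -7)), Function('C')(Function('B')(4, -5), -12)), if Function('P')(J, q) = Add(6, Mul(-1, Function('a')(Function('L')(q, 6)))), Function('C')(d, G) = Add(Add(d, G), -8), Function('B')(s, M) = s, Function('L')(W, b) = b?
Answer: -640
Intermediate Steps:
Function('a')(K) = Mul(-25, K)
Function('C')(d, G) = Add(-8, G, d) (Function('C')(d, G) = Add(Add(G, d), -8) = Add(-8, G, d))
Function('P')(J, q) = 156 (Function('P')(J, q) = Add(6, Mul(-1, Mul(-25, 6))) = Add(6, Mul(-1, -150)) = Add(6, 150) = 156)
Add(Mul(-4, Function('P')(Add(7, -5), -7)), Function('C')(Function('B')(4, -5), -12)) = Add(Mul(-4, 156), Add(-8, -12, 4)) = Add(-624, -16) = -640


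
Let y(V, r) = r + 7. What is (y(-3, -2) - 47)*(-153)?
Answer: 6426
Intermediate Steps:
y(V, r) = 7 + r
(y(-3, -2) - 47)*(-153) = ((7 - 2) - 47)*(-153) = (5 - 47)*(-153) = -42*(-153) = 6426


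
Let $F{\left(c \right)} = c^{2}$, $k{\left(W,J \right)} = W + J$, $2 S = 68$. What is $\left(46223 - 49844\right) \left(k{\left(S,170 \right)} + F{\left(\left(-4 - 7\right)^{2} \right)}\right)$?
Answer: $-53753745$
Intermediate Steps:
$S = 34$ ($S = \frac{1}{2} \cdot 68 = 34$)
$k{\left(W,J \right)} = J + W$
$\left(46223 - 49844\right) \left(k{\left(S,170 \right)} + F{\left(\left(-4 - 7\right)^{2} \right)}\right) = \left(46223 - 49844\right) \left(\left(170 + 34\right) + \left(\left(-4 - 7\right)^{2}\right)^{2}\right) = - 3621 \left(204 + \left(\left(-11\right)^{2}\right)^{2}\right) = - 3621 \left(204 + 121^{2}\right) = - 3621 \left(204 + 14641\right) = \left(-3621\right) 14845 = -53753745$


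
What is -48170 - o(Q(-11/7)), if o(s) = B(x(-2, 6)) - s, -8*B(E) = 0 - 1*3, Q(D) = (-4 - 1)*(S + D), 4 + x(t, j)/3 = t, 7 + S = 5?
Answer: -2696541/56 ≈ -48153.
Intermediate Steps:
S = -2 (S = -7 + 5 = -2)
x(t, j) = -12 + 3*t
Q(D) = 10 - 5*D (Q(D) = (-4 - 1)*(-2 + D) = -5*(-2 + D) = 10 - 5*D)
B(E) = 3/8 (B(E) = -(0 - 1*3)/8 = -(0 - 3)/8 = -⅛*(-3) = 3/8)
o(s) = 3/8 - s
-48170 - o(Q(-11/7)) = -48170 - (3/8 - (10 - (-55)/7)) = -48170 - (3/8 - (10 - 5*(-11/7))) = -48170 - (3/8 - (10 + 55/7)) = -48170 - (3/8 - 1*125/7) = -48170 - (3/8 - 125/7) = -48170 - 1*(-979/56) = -48170 + 979/56 = -2696541/56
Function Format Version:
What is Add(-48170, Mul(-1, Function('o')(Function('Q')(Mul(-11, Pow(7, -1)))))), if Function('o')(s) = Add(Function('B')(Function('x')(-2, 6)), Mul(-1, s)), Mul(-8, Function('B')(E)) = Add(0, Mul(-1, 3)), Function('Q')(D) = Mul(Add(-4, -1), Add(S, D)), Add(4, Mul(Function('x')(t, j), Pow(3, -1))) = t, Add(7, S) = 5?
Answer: Rational(-2696541, 56) ≈ -48153.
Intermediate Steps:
S = -2 (S = Add(-7, 5) = -2)
Function('x')(t, j) = Add(-12, Mul(3, t))
Function('Q')(D) = Add(10, Mul(-5, D)) (Function('Q')(D) = Mul(Add(-4, -1), Add(-2, D)) = Mul(-5, Add(-2, D)) = Add(10, Mul(-5, D)))
Function('B')(E) = Rational(3, 8) (Function('B')(E) = Mul(Rational(-1, 8), Add(0, Mul(-1, 3))) = Mul(Rational(-1, 8), Add(0, -3)) = Mul(Rational(-1, 8), -3) = Rational(3, 8))
Function('o')(s) = Add(Rational(3, 8), Mul(-1, s))
Add(-48170, Mul(-1, Function('o')(Function('Q')(Mul(-11, Pow(7, -1)))))) = Add(-48170, Mul(-1, Add(Rational(3, 8), Mul(-1, Add(10, Mul(-5, Mul(-11, Pow(7, -1)))))))) = Add(-48170, Mul(-1, Add(Rational(3, 8), Mul(-1, Add(10, Mul(-5, Mul(-11, Rational(1, 7)))))))) = Add(-48170, Mul(-1, Add(Rational(3, 8), Mul(-1, Add(10, Mul(-5, Rational(-11, 7))))))) = Add(-48170, Mul(-1, Add(Rational(3, 8), Mul(-1, Add(10, Rational(55, 7)))))) = Add(-48170, Mul(-1, Add(Rational(3, 8), Mul(-1, Rational(125, 7))))) = Add(-48170, Mul(-1, Add(Rational(3, 8), Rational(-125, 7)))) = Add(-48170, Mul(-1, Rational(-979, 56))) = Add(-48170, Rational(979, 56)) = Rational(-2696541, 56)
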